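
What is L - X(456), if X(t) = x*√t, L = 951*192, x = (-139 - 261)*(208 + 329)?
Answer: 182592 + 429600*√114 ≈ 4.7695e+6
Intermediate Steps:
x = -214800 (x = -400*537 = -214800)
L = 182592
X(t) = -214800*√t
L - X(456) = 182592 - (-214800)*√456 = 182592 - (-214800)*2*√114 = 182592 - (-429600)*√114 = 182592 + 429600*√114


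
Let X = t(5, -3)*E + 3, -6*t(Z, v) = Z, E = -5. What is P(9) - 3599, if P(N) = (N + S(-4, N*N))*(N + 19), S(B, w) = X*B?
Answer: -12449/3 ≈ -4149.7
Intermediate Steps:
t(Z, v) = -Z/6
X = 43/6 (X = -⅙*5*(-5) + 3 = -⅚*(-5) + 3 = 25/6 + 3 = 43/6 ≈ 7.1667)
S(B, w) = 43*B/6
P(N) = (19 + N)*(-86/3 + N) (P(N) = (N + (43/6)*(-4))*(N + 19) = (N - 86/3)*(19 + N) = (-86/3 + N)*(19 + N) = (19 + N)*(-86/3 + N))
P(9) - 3599 = (-1634/3 + 9² - 29/3*9) - 3599 = (-1634/3 + 81 - 87) - 3599 = -1652/3 - 3599 = -12449/3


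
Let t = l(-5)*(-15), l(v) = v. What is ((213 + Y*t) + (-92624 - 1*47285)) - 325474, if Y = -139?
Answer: -475595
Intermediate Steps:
t = 75 (t = -5*(-15) = 75)
((213 + Y*t) + (-92624 - 1*47285)) - 325474 = ((213 - 139*75) + (-92624 - 1*47285)) - 325474 = ((213 - 10425) + (-92624 - 47285)) - 325474 = (-10212 - 139909) - 325474 = -150121 - 325474 = -475595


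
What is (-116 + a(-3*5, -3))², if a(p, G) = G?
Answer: 14161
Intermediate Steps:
(-116 + a(-3*5, -3))² = (-116 - 3)² = (-119)² = 14161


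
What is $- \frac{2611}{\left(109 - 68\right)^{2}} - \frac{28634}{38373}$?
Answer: $- \frac{148325657}{64505013} \approx -2.2994$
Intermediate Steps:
$- \frac{2611}{\left(109 - 68\right)^{2}} - \frac{28634}{38373} = - \frac{2611}{41^{2}} - \frac{28634}{38373} = - \frac{2611}{1681} - \frac{28634}{38373} = - \frac{148325657}{64505013}$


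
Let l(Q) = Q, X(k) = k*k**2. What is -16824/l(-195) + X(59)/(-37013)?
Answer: 194219269/2405845 ≈ 80.728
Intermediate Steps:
X(k) = k**3
-16824/l(-195) + X(59)/(-37013) = -16824/(-195) + 59**3/(-37013) = -16824*(-1/195) + 205379*(-1/37013) = 5608/65 - 205379/37013 = 194219269/2405845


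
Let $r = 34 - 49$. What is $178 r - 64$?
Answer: $-2734$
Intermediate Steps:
$r = -15$
$178 r - 64 = 178 \left(-15\right) - 64 = -2670 + \left(-91 + 27\right) = -2670 - 64 = -2734$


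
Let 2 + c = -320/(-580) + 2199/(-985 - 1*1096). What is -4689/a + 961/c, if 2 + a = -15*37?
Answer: -31594581476/84203361 ≈ -375.22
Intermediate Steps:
a = -557 (a = -2 - 15*37 = -2 - 555 = -557)
c = -151173/60349 (c = -2 + (-320/(-580) + 2199/(-985 - 1*1096)) = -2 + (-320*(-1/580) + 2199/(-985 - 1096)) = -2 + (16/29 + 2199/(-2081)) = -2 + (16/29 + 2199*(-1/2081)) = -2 + (16/29 - 2199/2081) = -2 - 30475/60349 = -151173/60349 ≈ -2.5050)
-4689/a + 961/c = -4689/(-557) + 961/(-151173/60349) = -4689*(-1/557) + 961*(-60349/151173) = 4689/557 - 57995389/151173 = -31594581476/84203361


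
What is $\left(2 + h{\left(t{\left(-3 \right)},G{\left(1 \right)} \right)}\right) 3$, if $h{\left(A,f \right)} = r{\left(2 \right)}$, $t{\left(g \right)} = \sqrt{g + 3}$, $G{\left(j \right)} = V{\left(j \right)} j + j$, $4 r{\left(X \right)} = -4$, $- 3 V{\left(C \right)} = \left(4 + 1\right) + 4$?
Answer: $3$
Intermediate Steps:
$V{\left(C \right)} = -3$ ($V{\left(C \right)} = - \frac{\left(4 + 1\right) + 4}{3} = - \frac{5 + 4}{3} = \left(- \frac{1}{3}\right) 9 = -3$)
$r{\left(X \right)} = -1$ ($r{\left(X \right)} = \frac{1}{4} \left(-4\right) = -1$)
$G{\left(j \right)} = - 2 j$ ($G{\left(j \right)} = - 3 j + j = - 2 j$)
$t{\left(g \right)} = \sqrt{3 + g}$
$h{\left(A,f \right)} = -1$
$\left(2 + h{\left(t{\left(-3 \right)},G{\left(1 \right)} \right)}\right) 3 = \left(2 - 1\right) 3 = 1 \cdot 3 = 3$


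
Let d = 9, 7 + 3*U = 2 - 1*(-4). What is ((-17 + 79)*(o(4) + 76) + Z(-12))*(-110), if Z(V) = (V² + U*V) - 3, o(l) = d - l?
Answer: -568370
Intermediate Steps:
U = -⅓ (U = -7/3 + (2 - 1*(-4))/3 = -7/3 + (2 + 4)/3 = -7/3 + (⅓)*6 = -7/3 + 2 = -⅓ ≈ -0.33333)
o(l) = 9 - l
Z(V) = -3 + V² - V/3 (Z(V) = (V² - V/3) - 3 = -3 + V² - V/3)
((-17 + 79)*(o(4) + 76) + Z(-12))*(-110) = ((-17 + 79)*((9 - 1*4) + 76) + (-3 + (-12)² - ⅓*(-12)))*(-110) = (62*((9 - 4) + 76) + (-3 + 144 + 4))*(-110) = (62*(5 + 76) + 145)*(-110) = (62*81 + 145)*(-110) = (5022 + 145)*(-110) = 5167*(-110) = -568370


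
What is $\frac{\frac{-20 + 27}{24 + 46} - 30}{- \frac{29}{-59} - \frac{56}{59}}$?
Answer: $\frac{17641}{270} \approx 65.337$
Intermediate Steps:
$\frac{\frac{-20 + 27}{24 + 46} - 30}{- \frac{29}{-59} - \frac{56}{59}} = \frac{\frac{7}{70} - 30}{\left(-29\right) \left(- \frac{1}{59}\right) - \frac{56}{59}} = \frac{7 \cdot \frac{1}{70} - 30}{\frac{29}{59} - \frac{56}{59}} = \frac{\frac{1}{10} - 30}{- \frac{27}{59}} = \left(- \frac{299}{10}\right) \left(- \frac{59}{27}\right) = \frac{17641}{270}$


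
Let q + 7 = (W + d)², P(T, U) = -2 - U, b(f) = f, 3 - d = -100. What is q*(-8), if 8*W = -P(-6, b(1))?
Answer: -683481/8 ≈ -85435.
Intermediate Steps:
d = 103 (d = 3 - 1*(-100) = 3 + 100 = 103)
W = 3/8 (W = (-(-2 - 1*1))/8 = (-(-2 - 1))/8 = (-1*(-3))/8 = (⅛)*3 = 3/8 ≈ 0.37500)
q = 683481/64 (q = -7 + (3/8 + 103)² = -7 + (827/8)² = -7 + 683929/64 = 683481/64 ≈ 10679.)
q*(-8) = (683481/64)*(-8) = -683481/8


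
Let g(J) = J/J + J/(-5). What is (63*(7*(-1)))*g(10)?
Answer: 441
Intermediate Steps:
g(J) = 1 - J/5 (g(J) = 1 + J*(-⅕) = 1 - J/5)
(63*(7*(-1)))*g(10) = (63*(7*(-1)))*(1 - ⅕*10) = (63*(-7))*(1 - 2) = -441*(-1) = 441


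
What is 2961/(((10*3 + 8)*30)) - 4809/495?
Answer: -89257/12540 ≈ -7.1178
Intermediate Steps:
2961/(((10*3 + 8)*30)) - 4809/495 = 2961/(((30 + 8)*30)) - 4809*1/495 = 2961/((38*30)) - 1603/165 = 2961/1140 - 1603/165 = 2961*(1/1140) - 1603/165 = 987/380 - 1603/165 = -89257/12540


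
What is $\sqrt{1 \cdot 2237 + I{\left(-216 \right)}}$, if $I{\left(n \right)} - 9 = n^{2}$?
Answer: $7 \sqrt{998} \approx 221.14$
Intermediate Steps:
$I{\left(n \right)} = 9 + n^{2}$
$\sqrt{1 \cdot 2237 + I{\left(-216 \right)}} = \sqrt{1 \cdot 2237 + \left(9 + \left(-216\right)^{2}\right)} = \sqrt{2237 + \left(9 + 46656\right)} = \sqrt{2237 + 46665} = \sqrt{48902} = 7 \sqrt{998}$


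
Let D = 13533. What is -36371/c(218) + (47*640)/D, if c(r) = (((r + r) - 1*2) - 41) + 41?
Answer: -479154023/5873322 ≈ -81.581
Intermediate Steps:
c(r) = -2 + 2*r (c(r) = ((2*r - 2) - 41) + 41 = ((-2 + 2*r) - 41) + 41 = (-43 + 2*r) + 41 = -2 + 2*r)
-36371/c(218) + (47*640)/D = -36371/(-2 + 2*218) + (47*640)/13533 = -36371/(-2 + 436) + 30080*(1/13533) = -36371/434 + 30080/13533 = -479154023/5873322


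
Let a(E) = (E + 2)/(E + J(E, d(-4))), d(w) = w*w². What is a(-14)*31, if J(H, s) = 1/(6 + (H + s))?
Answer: 26784/1009 ≈ 26.545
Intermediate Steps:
d(w) = w³
J(H, s) = 1/(6 + H + s)
a(E) = (2 + E)/(E + 1/(-58 + E)) (a(E) = (E + 2)/(E + 1/(6 + E + (-4)³)) = (2 + E)/(E + 1/(6 + E - 64)) = (2 + E)/(E + 1/(-58 + E)))
a(-14)*31 = ((-58 - 14)*(2 - 14)/(1 - 14*(-58 - 14)))*31 = (-72*(-12)/(1 - 14*(-72)))*31 = (-72*(-12)/(1 + 1008))*31 = (-72*(-12)/1009)*31 = ((1/1009)*(-72)*(-12))*31 = (864/1009)*31 = 26784/1009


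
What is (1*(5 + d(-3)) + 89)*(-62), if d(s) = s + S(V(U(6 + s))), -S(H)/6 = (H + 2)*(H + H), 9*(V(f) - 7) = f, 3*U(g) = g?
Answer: 1149170/27 ≈ 42562.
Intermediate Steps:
U(g) = g/3
V(f) = 7 + f/9
S(H) = -12*H*(2 + H) (S(H) = -6*(H + 2)*(H + H) = -6*(2 + H)*2*H = -12*H*(2 + H))
d(s) = s - 12*(65/9 + s/27)*(83/9 + s/27) (d(s) = s - 12*(7 + ((6 + s)/3)/9)*(2 + (7 + ((6 + s)/3)/9)) = s - 12*(7 + (2 + s/3)/9)*(2 + (7 + (2 + s/3)/9)) = s - 12*(7 + (2/9 + s/27))*(2 + (7 + (2/9 + s/27))) = s - 12*(65/9 + s/27)*(2 + (65/9 + s/27)) = s - 12*(65/9 + s/27)*(83/9 + s/27))
(1*(5 + d(-3)) + 89)*(-62) = (1*(5 + (-3 - 4*(195 - 3)*(249 - 3)/243)) + 89)*(-62) = (1*(5 + (-3 - 4/243*192*246)) + 89)*(-62) = (1*(5 + (-3 - 20992/27)) + 89)*(-62) = (1*(5 - 21073/27) + 89)*(-62) = (1*(-20938/27) + 89)*(-62) = (-20938/27 + 89)*(-62) = -18535/27*(-62) = 1149170/27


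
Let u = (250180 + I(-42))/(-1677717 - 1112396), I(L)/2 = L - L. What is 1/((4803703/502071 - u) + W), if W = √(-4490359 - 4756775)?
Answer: 18951169137734736183614037/18146187347349252266475792135847 - 1962338204195549377904529*I*√9247134/18146187347349252266475792135847 ≈ 1.0444e-6 - 0.00032885*I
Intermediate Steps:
I(L) = 0 (I(L) = 2*(L - L) = 2*0 = 0)
u = -250180/2790113 (u = (250180 + 0)/(-1677717 - 1112396) = 250180/(-2790113) = 250180*(-1/2790113) = -250180/2790113 ≈ -0.089667)
W = I*√9247134 (W = √(-9247134) = I*√9247134 ≈ 3040.9*I)
1/((4803703/502071 - u) + W) = 1/((4803703/502071 - 1*(-250180/2790113)) + I*√9247134) = 1/((4803703*(1/502071) + 250180/2790113) + I*√9247134) = 1/((4803703/502071 + 250180/2790113) + I*√9247134) = 1/(13528482311219/1400834824023 + I*√9247134)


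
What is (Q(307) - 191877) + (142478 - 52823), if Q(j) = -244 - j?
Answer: -102773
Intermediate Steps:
(Q(307) - 191877) + (142478 - 52823) = ((-244 - 1*307) - 191877) + (142478 - 52823) = ((-244 - 307) - 191877) + 89655 = (-551 - 191877) + 89655 = -192428 + 89655 = -102773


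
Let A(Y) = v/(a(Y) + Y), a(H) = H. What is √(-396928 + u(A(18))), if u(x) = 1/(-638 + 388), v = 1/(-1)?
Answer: I*√992320010/50 ≈ 630.02*I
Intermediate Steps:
v = -1
A(Y) = -1/(2*Y) (A(Y) = -1/(Y + Y) = -1/(2*Y))
u(x) = -1/250 (u(x) = 1/(-250) = -1/250)
√(-396928 + u(A(18))) = √(-396928 - 1/250) = √(-99232001/250) = I*√992320010/50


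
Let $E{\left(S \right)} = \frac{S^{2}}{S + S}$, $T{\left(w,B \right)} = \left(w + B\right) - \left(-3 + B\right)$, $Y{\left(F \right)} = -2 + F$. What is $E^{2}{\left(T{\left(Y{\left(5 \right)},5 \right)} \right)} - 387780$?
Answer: $-387771$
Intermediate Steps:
$T{\left(w,B \right)} = 3 + w$ ($T{\left(w,B \right)} = \left(B + w\right) - \left(-3 + B\right) = 3 + w$)
$E{\left(S \right)} = \frac{S}{2}$ ($E{\left(S \right)} = \frac{S^{2}}{2 S} = \frac{1}{2 S} S^{2} = \frac{S}{2}$)
$E^{2}{\left(T{\left(Y{\left(5 \right)},5 \right)} \right)} - 387780 = \left(\frac{3 + \left(-2 + 5\right)}{2}\right)^{2} - 387780 = \left(\frac{3 + 3}{2}\right)^{2} - 387780 = \left(\frac{1}{2} \cdot 6\right)^{2} - 387780 = 3^{2} - 387780 = 9 - 387780 = -387771$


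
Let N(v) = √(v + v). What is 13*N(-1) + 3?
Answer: 3 + 13*I*√2 ≈ 3.0 + 18.385*I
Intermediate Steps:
N(v) = √2*√v (N(v) = √(2*v) = √2*√v)
13*N(-1) + 3 = 13*(√2*√(-1)) + 3 = 13*(√2*I) + 3 = 13*(I*√2) + 3 = 13*I*√2 + 3 = 3 + 13*I*√2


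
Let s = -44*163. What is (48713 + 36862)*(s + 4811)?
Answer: -202042575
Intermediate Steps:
s = -7172
(48713 + 36862)*(s + 4811) = (48713 + 36862)*(-7172 + 4811) = 85575*(-2361) = -202042575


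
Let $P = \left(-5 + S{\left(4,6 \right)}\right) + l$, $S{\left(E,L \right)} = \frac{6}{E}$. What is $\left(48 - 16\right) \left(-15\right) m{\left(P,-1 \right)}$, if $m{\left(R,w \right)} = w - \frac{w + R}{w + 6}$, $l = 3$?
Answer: $336$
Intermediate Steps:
$P = - \frac{1}{2}$ ($P = \left(-5 + \frac{6}{4}\right) + 3 = \left(-5 + 6 \cdot \frac{1}{4}\right) + 3 = \left(-5 + \frac{3}{2}\right) + 3 = - \frac{7}{2} + 3 = - \frac{1}{2} \approx -0.5$)
$m{\left(R,w \right)} = w - \frac{R + w}{6 + w}$
$\left(48 - 16\right) \left(-15\right) m{\left(P,-1 \right)} = \left(48 - 16\right) \left(-15\right) \frac{\left(-1\right)^{2} - - \frac{1}{2} + 5 \left(-1\right)}{6 - 1} = 32 \left(-15\right) \frac{1 + \frac{1}{2} - 5}{5} = - 480 \cdot \frac{1}{5} \left(- \frac{7}{2}\right) = \left(-480\right) \left(- \frac{7}{10}\right) = 336$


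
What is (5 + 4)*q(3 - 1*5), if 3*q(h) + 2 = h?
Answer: -12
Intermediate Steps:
q(h) = -2/3 + h/3
(5 + 4)*q(3 - 1*5) = (5 + 4)*(-2/3 + (3 - 1*5)/3) = 9*(-2/3 + (3 - 5)/3) = 9*(-2/3 + (1/3)*(-2)) = 9*(-2/3 - 2/3) = 9*(-4/3) = -12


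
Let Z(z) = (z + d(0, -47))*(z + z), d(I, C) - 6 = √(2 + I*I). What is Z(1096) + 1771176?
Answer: 4186760 + 2192*√2 ≈ 4.1899e+6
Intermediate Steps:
d(I, C) = 6 + √(2 + I²) (d(I, C) = 6 + √(2 + I*I) = 6 + √(2 + I²))
Z(z) = 2*z*(6 + z + √2) (Z(z) = (z + (6 + √(2 + 0²)))*(z + z) = (z + (6 + √(2 + 0)))*(2*z) = (z + (6 + √2))*(2*z) = (6 + z + √2)*(2*z) = 2*z*(6 + z + √2))
Z(1096) + 1771176 = 2*1096*(6 + 1096 + √2) + 1771176 = 2*1096*(1102 + √2) + 1771176 = (2415584 + 2192*√2) + 1771176 = 4186760 + 2192*√2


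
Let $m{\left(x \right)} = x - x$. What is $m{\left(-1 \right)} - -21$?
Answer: $21$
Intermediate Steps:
$m{\left(x \right)} = 0$
$m{\left(-1 \right)} - -21 = 0 - -21 = 0 + 21 = 21$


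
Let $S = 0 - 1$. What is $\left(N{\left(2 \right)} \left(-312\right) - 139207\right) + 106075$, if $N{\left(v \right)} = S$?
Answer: $-32820$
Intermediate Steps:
$S = -1$ ($S = 0 - 1 = -1$)
$N{\left(v \right)} = -1$
$\left(N{\left(2 \right)} \left(-312\right) - 139207\right) + 106075 = \left(\left(-1\right) \left(-312\right) - 139207\right) + 106075 = \left(312 - 139207\right) + 106075 = -138895 + 106075 = -32820$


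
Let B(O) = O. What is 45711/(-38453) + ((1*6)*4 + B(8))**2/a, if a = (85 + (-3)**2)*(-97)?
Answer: -228084385/175307227 ≈ -1.3011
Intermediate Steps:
a = -9118 (a = (85 + 9)*(-97) = 94*(-97) = -9118)
45711/(-38453) + ((1*6)*4 + B(8))**2/a = 45711/(-38453) + ((1*6)*4 + 8)**2/(-9118) = 45711*(-1/38453) + (6*4 + 8)**2*(-1/9118) = -45711/38453 + (24 + 8)**2*(-1/9118) = -45711/38453 + 32**2*(-1/9118) = -45711/38453 + 1024*(-1/9118) = -45711/38453 - 512/4559 = -228084385/175307227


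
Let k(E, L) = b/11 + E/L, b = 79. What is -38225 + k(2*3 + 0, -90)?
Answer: -6305951/165 ≈ -38218.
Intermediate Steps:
k(E, L) = 79/11 + E/L
-38225 + k(2*3 + 0, -90) = -38225 + (79/11 + (2*3 + 0)/(-90)) = -38225 + (79/11 + (6 + 0)*(-1/90)) = -38225 + (79/11 + 6*(-1/90)) = -38225 + (79/11 - 1/15) = -38225 + 1174/165 = -6305951/165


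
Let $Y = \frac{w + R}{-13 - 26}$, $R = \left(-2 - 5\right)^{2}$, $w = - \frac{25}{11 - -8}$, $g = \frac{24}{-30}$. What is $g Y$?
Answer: $\frac{1208}{1235} \approx 0.97814$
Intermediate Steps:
$g = - \frac{4}{5}$ ($g = 24 \left(- \frac{1}{30}\right) = - \frac{4}{5} \approx -0.8$)
$w = - \frac{25}{19}$ ($w = - \frac{25}{11 + 8} = - \frac{25}{19} \approx -1.3158$)
$R = 49$ ($R = \left(-7\right)^{2} = 49$)
$Y = - \frac{302}{247}$ ($Y = \frac{- \frac{25}{19} + 49}{-13 - 26} = \frac{906}{19 \left(-39\right)} = \frac{906}{19} \left(- \frac{1}{39}\right) = - \frac{302}{247} \approx -1.2227$)
$g Y = \left(- \frac{4}{5}\right) \left(- \frac{302}{247}\right) = \frac{1208}{1235}$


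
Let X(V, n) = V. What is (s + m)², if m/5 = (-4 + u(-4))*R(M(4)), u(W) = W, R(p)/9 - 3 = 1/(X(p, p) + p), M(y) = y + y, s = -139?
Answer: 6165289/4 ≈ 1.5413e+6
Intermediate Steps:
M(y) = 2*y
R(p) = 27 + 9/(2*p) (R(p) = 27 + 9/(p + p) = 27 + 9/((2*p)) = 27 + 9*(1/(2*p)) = 27 + 9/(2*p))
m = -2205/2 (m = 5*((-4 - 4)*(27 + 9/(2*((2*4))))) = 5*(-8*(27 + (9/2)/8)) = 5*(-8*(27 + (9/2)*(⅛))) = 5*(-8*(27 + 9/16)) = 5*(-8*441/16) = 5*(-441/2) = -2205/2 ≈ -1102.5)
(s + m)² = (-139 - 2205/2)² = (-2483/2)² = 6165289/4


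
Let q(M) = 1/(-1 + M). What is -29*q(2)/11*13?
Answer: -377/11 ≈ -34.273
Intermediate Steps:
-29*q(2)/11*13 = -29/((-1 + 2)*11)*13 = -29/(1*11)*13 = -29/11*13 = -377/11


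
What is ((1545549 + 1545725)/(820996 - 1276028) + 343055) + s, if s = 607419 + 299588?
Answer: 284407560355/227516 ≈ 1.2501e+6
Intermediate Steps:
s = 907007
((1545549 + 1545725)/(820996 - 1276028) + 343055) + s = ((1545549 + 1545725)/(820996 - 1276028) + 343055) + 907007 = (3091274/(-455032) + 343055) + 907007 = (3091274*(-1/455032) + 343055) + 907007 = (-1545637/227516 + 343055) + 907007 = 78048955743/227516 + 907007 = 284407560355/227516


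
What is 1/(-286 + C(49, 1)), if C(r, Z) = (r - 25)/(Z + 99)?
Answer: -25/7144 ≈ -0.0034994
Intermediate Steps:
C(r, Z) = (-25 + r)/(99 + Z)
1/(-286 + C(49, 1)) = 1/(-286 + (-25 + 49)/(99 + 1)) = 1/(-286 + 24/100) = 1/(-286 + (1/100)*24) = 1/(-286 + 6/25) = 1/(-7144/25) = -25/7144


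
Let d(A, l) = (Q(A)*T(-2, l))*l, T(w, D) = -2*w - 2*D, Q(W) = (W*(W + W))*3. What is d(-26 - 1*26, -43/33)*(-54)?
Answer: 912502656/121 ≈ 7.5413e+6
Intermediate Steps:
Q(W) = 6*W² (Q(W) = (W*(2*W))*3 = (2*W²)*3 = 6*W²)
T(w, D) = -2*D - 2*w
d(A, l) = 6*l*A²*(4 - 2*l) (d(A, l) = ((6*A²)*(-2*l - 2*(-2)))*l = ((6*A²)*(-2*l + 4))*l = ((6*A²)*(4 - 2*l))*l = (6*A²*(4 - 2*l))*l = 6*l*A²*(4 - 2*l))
d(-26 - 1*26, -43/33)*(-54) = (12*(-43/33)*(-26 - 1*26)²*(2 - (-43)/33))*(-54) = (12*(-43*1/33)*(-26 - 26)²*(2 - (-43)/33))*(-54) = (12*(-43/33)*(-52)²*(2 - 1*(-43/33)))*(-54) = (12*(-43/33)*2704*(2 + 43/33))*(-54) = (12*(-43/33)*2704*(109/33))*(-54) = -50694592/363*(-54) = 912502656/121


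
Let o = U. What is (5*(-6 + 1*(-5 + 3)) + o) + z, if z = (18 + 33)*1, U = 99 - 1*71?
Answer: 39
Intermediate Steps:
U = 28 (U = 99 - 71 = 28)
z = 51 (z = 51*1 = 51)
o = 28
(5*(-6 + 1*(-5 + 3)) + o) + z = (5*(-6 + 1*(-5 + 3)) + 28) + 51 = (5*(-6 + 1*(-2)) + 28) + 51 = (5*(-6 - 2) + 28) + 51 = (5*(-8) + 28) + 51 = (-40 + 28) + 51 = -12 + 51 = 39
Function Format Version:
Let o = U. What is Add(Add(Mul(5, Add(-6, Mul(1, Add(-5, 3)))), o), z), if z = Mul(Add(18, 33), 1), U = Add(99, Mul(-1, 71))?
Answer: 39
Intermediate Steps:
U = 28 (U = Add(99, -71) = 28)
z = 51 (z = Mul(51, 1) = 51)
o = 28
Add(Add(Mul(5, Add(-6, Mul(1, Add(-5, 3)))), o), z) = Add(Add(Mul(5, Add(-6, Mul(1, Add(-5, 3)))), 28), 51) = Add(Add(Mul(5, Add(-6, Mul(1, -2))), 28), 51) = Add(Add(Mul(5, Add(-6, -2)), 28), 51) = Add(Add(Mul(5, -8), 28), 51) = Add(Add(-40, 28), 51) = Add(-12, 51) = 39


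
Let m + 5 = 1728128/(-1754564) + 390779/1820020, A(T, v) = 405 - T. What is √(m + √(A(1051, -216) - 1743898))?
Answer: √(-3181305873390190859845 + 2205326641623057811600*I*√109034)/23480452730 ≈ 25.642 + 25.755*I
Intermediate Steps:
m = -270974832553/46960905460 (m = -5 + (1728128/(-1754564) + 390779/1820020) = -5 + (1728128*(-1/1754564) + 390779*(1/1820020)) = -5 + (-432032/438641 + 22987/107060) = -5 - 36170305253/46960905460 = -270974832553/46960905460 ≈ -5.7702)
√(m + √(A(1051, -216) - 1743898)) = √(-270974832553/46960905460 + √((405 - 1*1051) - 1743898)) = √(-270974832553/46960905460 + √((405 - 1051) - 1743898)) = √(-270974832553/46960905460 + √(-646 - 1743898)) = √(-270974832553/46960905460 + √(-1744544)) = √(-270974832553/46960905460 + 4*I*√109034)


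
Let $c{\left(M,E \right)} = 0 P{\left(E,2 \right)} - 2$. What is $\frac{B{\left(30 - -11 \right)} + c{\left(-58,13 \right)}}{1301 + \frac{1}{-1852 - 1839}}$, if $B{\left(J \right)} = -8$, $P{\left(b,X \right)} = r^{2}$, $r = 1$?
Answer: $- \frac{3691}{480199} \approx -0.0076864$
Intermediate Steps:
$P{\left(b,X \right)} = 1$ ($P{\left(b,X \right)} = 1^{2} = 1$)
$c{\left(M,E \right)} = -2$ ($c{\left(M,E \right)} = 0 \cdot 1 - 2 = 0 - 2 = -2$)
$\frac{B{\left(30 - -11 \right)} + c{\left(-58,13 \right)}}{1301 + \frac{1}{-1852 - 1839}} = \frac{-8 - 2}{1301 + \frac{1}{-1852 - 1839}} = - \frac{10}{1301 + \frac{1}{-3691}} = - \frac{10}{1301 - \frac{1}{3691}} = - \frac{10}{\frac{4801990}{3691}} = \left(-10\right) \frac{3691}{4801990} = - \frac{3691}{480199}$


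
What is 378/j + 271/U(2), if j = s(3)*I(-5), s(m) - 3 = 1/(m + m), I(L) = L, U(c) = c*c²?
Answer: 7601/760 ≈ 10.001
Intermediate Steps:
U(c) = c³
s(m) = 3 + 1/(2*m) (s(m) = 3 + 1/(m + m) = 3 + 1/(2*m))
j = -95/6 (j = (3 + (½)/3)*(-5) = (3 + (½)*(⅓))*(-5) = (3 + ⅙)*(-5) = (19/6)*(-5) = -95/6 ≈ -15.833)
378/j + 271/U(2) = 378/(-95/6) + 271/(2³) = 378*(-6/95) + 271/8 = -2268/95 + 271*(⅛) = -2268/95 + 271/8 = 7601/760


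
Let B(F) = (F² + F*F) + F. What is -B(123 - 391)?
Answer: -143380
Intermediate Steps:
B(F) = F + 2*F² (B(F) = (F² + F²) + F = 2*F² + F = F + 2*F²)
-B(123 - 391) = -(123 - 391)*(1 + 2*(123 - 391)) = -(-268)*(1 + 2*(-268)) = -(-268)*(1 - 536) = -(-268)*(-535) = -1*143380 = -143380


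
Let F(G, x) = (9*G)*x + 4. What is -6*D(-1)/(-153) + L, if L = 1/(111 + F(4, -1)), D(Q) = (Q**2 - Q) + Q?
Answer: 209/4029 ≈ 0.051874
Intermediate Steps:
F(G, x) = 4 + 9*G*x (F(G, x) = 9*G*x + 4 = 4 + 9*G*x)
D(Q) = Q**2
L = 1/79 (L = 1/(111 + (4 + 9*4*(-1))) = 1/(111 + (4 - 36)) = 1/(111 - 32) = 1/79 ≈ 0.012658)
-6*D(-1)/(-153) + L = -6*(-1)**2/(-153) + 1/79 = -6*(-1)/153 + 1/79 = -6*(-1/153) + 1/79 = 2/51 + 1/79 = 209/4029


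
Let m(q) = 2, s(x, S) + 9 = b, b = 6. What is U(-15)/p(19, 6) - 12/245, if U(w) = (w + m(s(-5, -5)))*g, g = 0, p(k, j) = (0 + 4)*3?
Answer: -12/245 ≈ -0.048980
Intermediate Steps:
s(x, S) = -3 (s(x, S) = -9 + 6 = -3)
p(k, j) = 12 (p(k, j) = 4*3 = 12)
U(w) = 0 (U(w) = (w + 2)*0 = (2 + w)*0 = 0)
U(-15)/p(19, 6) - 12/245 = 0/12 - 12/245 = 0*(1/12) - 12*1/245 = 0 - 12/245 = -12/245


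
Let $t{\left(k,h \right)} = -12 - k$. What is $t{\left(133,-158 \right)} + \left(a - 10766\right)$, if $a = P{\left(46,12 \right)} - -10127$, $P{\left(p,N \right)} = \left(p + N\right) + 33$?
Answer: $-693$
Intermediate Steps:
$P{\left(p,N \right)} = 33 + N + p$ ($P{\left(p,N \right)} = \left(N + p\right) + 33 = 33 + N + p$)
$a = 10218$ ($a = \left(33 + 12 + 46\right) - -10127 = 91 + 10127 = 10218$)
$t{\left(133,-158 \right)} + \left(a - 10766\right) = \left(-12 - 133\right) + \left(10218 - 10766\right) = \left(-12 - 133\right) - 548 = -145 - 548 = -693$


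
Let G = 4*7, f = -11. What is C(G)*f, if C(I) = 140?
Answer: -1540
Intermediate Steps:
G = 28
C(G)*f = 140*(-11) = -1540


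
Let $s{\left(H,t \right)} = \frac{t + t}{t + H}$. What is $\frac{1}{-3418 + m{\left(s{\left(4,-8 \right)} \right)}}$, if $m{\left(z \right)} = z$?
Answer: $- \frac{1}{3414} \approx -0.00029291$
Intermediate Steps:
$s{\left(H,t \right)} = \frac{2 t}{H + t}$
$\frac{1}{-3418 + m{\left(s{\left(4,-8 \right)} \right)}} = \frac{1}{-3418 + 2 \left(-8\right) \frac{1}{4 - 8}} = \frac{1}{-3418 + 2 \left(-8\right) \frac{1}{-4}} = \frac{1}{-3418 + 2 \left(-8\right) \left(- \frac{1}{4}\right)} = \frac{1}{-3418 + 4} = \frac{1}{-3414} = - \frac{1}{3414}$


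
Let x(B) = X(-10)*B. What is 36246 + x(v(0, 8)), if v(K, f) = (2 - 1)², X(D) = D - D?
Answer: 36246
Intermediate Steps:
X(D) = 0
v(K, f) = 1 (v(K, f) = 1² = 1)
x(B) = 0 (x(B) = 0*B = 0)
36246 + x(v(0, 8)) = 36246 + 0 = 36246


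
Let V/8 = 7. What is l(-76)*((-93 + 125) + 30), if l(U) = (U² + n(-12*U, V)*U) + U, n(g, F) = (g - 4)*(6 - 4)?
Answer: -8203592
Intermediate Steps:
V = 56 (V = 8*7 = 56)
n(g, F) = -8 + 2*g (n(g, F) = (-4 + g)*2 = -8 + 2*g)
l(U) = U + U² + U*(-8 - 24*U) (l(U) = (U² + (-8 + 2*(-12*U))*U) + U = (U² + (-8 - 24*U)*U) + U = (U² + U*(-8 - 24*U)) + U = U + U² + U*(-8 - 24*U))
l(-76)*((-93 + 125) + 30) = (-76*(-7 - 23*(-76)))*((-93 + 125) + 30) = (-76*(-7 + 1748))*(32 + 30) = -76*1741*62 = -132316*62 = -8203592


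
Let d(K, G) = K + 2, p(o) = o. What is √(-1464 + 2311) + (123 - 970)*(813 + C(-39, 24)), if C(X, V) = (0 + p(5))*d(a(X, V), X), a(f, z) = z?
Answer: -798721 + 11*√7 ≈ -7.9869e+5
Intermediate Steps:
d(K, G) = 2 + K
C(X, V) = 10 + 5*V (C(X, V) = (0 + 5)*(2 + V) = 5*(2 + V) = 10 + 5*V)
√(-1464 + 2311) + (123 - 970)*(813 + C(-39, 24)) = √(-1464 + 2311) + (123 - 970)*(813 + (10 + 5*24)) = √847 - 847*(813 + (10 + 120)) = 11*√7 - 847*(813 + 130) = 11*√7 - 847*943 = 11*√7 - 798721 = -798721 + 11*√7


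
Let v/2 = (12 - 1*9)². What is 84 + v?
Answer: 102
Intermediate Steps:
v = 18 (v = 2*(12 - 1*9)² = 2*(12 - 9)² = 2*3² = 2*9 = 18)
84 + v = 84 + 18 = 102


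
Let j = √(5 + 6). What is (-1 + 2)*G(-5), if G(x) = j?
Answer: √11 ≈ 3.3166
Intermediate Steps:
j = √11 ≈ 3.3166
G(x) = √11
(-1 + 2)*G(-5) = (-1 + 2)*√11 = 1*√11 = √11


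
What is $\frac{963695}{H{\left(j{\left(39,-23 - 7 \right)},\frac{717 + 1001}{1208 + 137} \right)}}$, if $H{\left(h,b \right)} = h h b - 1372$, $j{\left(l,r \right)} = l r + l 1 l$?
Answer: $\frac{1296169775}{209813978} \approx 6.1777$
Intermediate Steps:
$j{\left(l,r \right)} = l^{2} + l r$ ($j{\left(l,r \right)} = l r + l l = l r + l^{2} = l^{2} + l r$)
$H{\left(h,b \right)} = -1372 + b h^{2}$ ($H{\left(h,b \right)} = h^{2} b - 1372 = b h^{2} - 1372 = -1372 + b h^{2}$)
$\frac{963695}{H{\left(j{\left(39,-23 - 7 \right)},\frac{717 + 1001}{1208 + 137} \right)}} = \frac{963695}{-1372 + \frac{717 + 1001}{1208 + 137} \left(39 \left(39 - 30\right)\right)^{2}} = \frac{963695}{-1372 + \frac{1718}{1345} \left(39 \left(39 - 30\right)\right)^{2}} = \frac{963695}{-1372 + 1718 \cdot \frac{1}{1345} \left(39 \left(39 - 30\right)\right)^{2}} = \frac{963695}{-1372 + \frac{1718 \left(39 \cdot 9\right)^{2}}{1345}} = \frac{963695}{-1372 + \frac{1718 \cdot 351^{2}}{1345}} = \frac{963695}{-1372 + \frac{1718}{1345} \cdot 123201} = \frac{963695}{-1372 + \frac{211659318}{1345}} = \frac{963695}{\frac{209813978}{1345}} = 963695 \cdot \frac{1345}{209813978} = \frac{1296169775}{209813978}$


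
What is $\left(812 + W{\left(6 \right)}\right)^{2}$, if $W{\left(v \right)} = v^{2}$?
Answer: $719104$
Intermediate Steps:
$\left(812 + W{\left(6 \right)}\right)^{2} = \left(812 + 6^{2}\right)^{2} = \left(812 + 36\right)^{2} = 848^{2} = 719104$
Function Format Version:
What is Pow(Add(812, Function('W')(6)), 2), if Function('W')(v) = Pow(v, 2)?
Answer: 719104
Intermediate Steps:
Pow(Add(812, Function('W')(6)), 2) = Pow(Add(812, Pow(6, 2)), 2) = Pow(Add(812, 36), 2) = Pow(848, 2) = 719104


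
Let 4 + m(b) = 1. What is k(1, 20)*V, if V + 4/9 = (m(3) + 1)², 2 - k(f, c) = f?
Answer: 32/9 ≈ 3.5556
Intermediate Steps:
m(b) = -3 (m(b) = -4 + 1 = -3)
k(f, c) = 2 - f
V = 32/9 (V = -4/9 + (-3 + 1)² = -4/9 + (-2)² = -4/9 + 4 = 32/9 ≈ 3.5556)
k(1, 20)*V = (2 - 1*1)*(32/9) = (2 - 1)*(32/9) = 1*(32/9) = 32/9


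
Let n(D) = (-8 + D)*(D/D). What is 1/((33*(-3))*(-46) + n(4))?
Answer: 1/4550 ≈ 0.00021978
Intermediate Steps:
n(D) = -8 + D (n(D) = (-8 + D)*1 = -8 + D)
1/((33*(-3))*(-46) + n(4)) = 1/((33*(-3))*(-46) + (-8 + 4)) = 1/(-99*(-46) - 4) = 1/(4554 - 4) = 1/4550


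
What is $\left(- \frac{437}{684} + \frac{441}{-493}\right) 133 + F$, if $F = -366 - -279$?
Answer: $- \frac{5163671}{17748} \approx -290.94$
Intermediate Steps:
$F = -87$ ($F = -366 + 279 = -87$)
$\left(- \frac{437}{684} + \frac{441}{-493}\right) 133 + F = \left(- \frac{437}{684} + \frac{441}{-493}\right) 133 - 87 = \left(\left(-437\right) \frac{1}{684} + 441 \left(- \frac{1}{493}\right)\right) 133 - 87 = \left(- \frac{23}{36} - \frac{441}{493}\right) 133 - 87 = \left(- \frac{27215}{17748}\right) 133 - 87 = - \frac{3619595}{17748} - 87 = - \frac{5163671}{17748}$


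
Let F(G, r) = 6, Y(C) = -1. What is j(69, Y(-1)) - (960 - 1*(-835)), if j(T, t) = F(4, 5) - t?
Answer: -1788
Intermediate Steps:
j(T, t) = 6 - t
j(69, Y(-1)) - (960 - 1*(-835)) = (6 - 1*(-1)) - (960 - 1*(-835)) = (6 + 1) - (960 + 835) = 7 - 1*1795 = 7 - 1795 = -1788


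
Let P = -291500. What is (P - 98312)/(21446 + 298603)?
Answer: -389812/320049 ≈ -1.2180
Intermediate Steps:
(P - 98312)/(21446 + 298603) = (-291500 - 98312)/(21446 + 298603) = -389812/320049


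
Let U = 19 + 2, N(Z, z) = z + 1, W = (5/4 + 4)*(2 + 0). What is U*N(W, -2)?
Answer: -21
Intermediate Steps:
W = 21/2 (W = (5*(¼) + 4)*2 = (5/4 + 4)*2 = (21/4)*2 = 21/2 ≈ 10.500)
N(Z, z) = 1 + z
U = 21
U*N(W, -2) = 21*(1 - 2) = 21*(-1) = -21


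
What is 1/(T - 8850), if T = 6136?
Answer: -1/2714 ≈ -0.00036846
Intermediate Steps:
1/(T - 8850) = 1/(6136 - 8850) = 1/(-2714) = -1/2714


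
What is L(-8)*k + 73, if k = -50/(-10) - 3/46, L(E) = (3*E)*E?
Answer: 23471/23 ≈ 1020.5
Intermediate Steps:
L(E) = 3*E**2
k = 227/46 (k = -50*(-1/10) - 3*1/46 = 5 - 3/46 = 227/46 ≈ 4.9348)
L(-8)*k + 73 = (3*(-8)**2)*(227/46) + 73 = (3*64)*(227/46) + 73 = 192*(227/46) + 73 = 21792/23 + 73 = 23471/23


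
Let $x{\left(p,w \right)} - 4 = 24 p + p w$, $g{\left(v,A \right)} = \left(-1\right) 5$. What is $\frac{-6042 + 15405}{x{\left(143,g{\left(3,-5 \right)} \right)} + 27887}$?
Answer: $\frac{9363}{30608} \approx 0.3059$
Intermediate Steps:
$g{\left(v,A \right)} = -5$
$x{\left(p,w \right)} = 4 + 24 p + p w$ ($x{\left(p,w \right)} = 4 + \left(24 p + p w\right) = 4 + 24 p + p w$)
$\frac{-6042 + 15405}{x{\left(143,g{\left(3,-5 \right)} \right)} + 27887} = \frac{-6042 + 15405}{\left(4 + 24 \cdot 143 + 143 \left(-5\right)\right) + 27887} = \frac{9363}{\left(4 + 3432 - 715\right) + 27887} = \frac{9363}{2721 + 27887} = \frac{9363}{30608}$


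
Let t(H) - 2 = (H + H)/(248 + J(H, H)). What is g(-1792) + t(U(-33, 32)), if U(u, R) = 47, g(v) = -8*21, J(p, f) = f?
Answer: -48876/295 ≈ -165.68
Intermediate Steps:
g(v) = -168
t(H) = 2 + 2*H/(248 + H) (t(H) = 2 + (H + H)/(248 + H) = 2 + (2*H)/(248 + H) = 2 + 2*H/(248 + H))
g(-1792) + t(U(-33, 32)) = -168 + 4*(124 + 47)/(248 + 47) = -168 + 4*171/295 = -168 + 4*(1/295)*171 = -168 + 684/295 = -48876/295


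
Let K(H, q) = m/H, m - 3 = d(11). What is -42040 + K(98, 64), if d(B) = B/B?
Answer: -2059958/49 ≈ -42040.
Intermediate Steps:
d(B) = 1
m = 4 (m = 3 + 1 = 4)
K(H, q) = 4/H
-42040 + K(98, 64) = -42040 + 4/98 = -42040 + 4*(1/98) = -42040 + 2/49 = -2059958/49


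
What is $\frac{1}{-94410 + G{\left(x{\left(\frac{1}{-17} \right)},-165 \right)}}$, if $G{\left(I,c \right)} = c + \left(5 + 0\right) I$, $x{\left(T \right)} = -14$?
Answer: $- \frac{1}{94645} \approx -1.0566 \cdot 10^{-5}$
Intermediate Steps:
$G{\left(I,c \right)} = c + 5 I$
$\frac{1}{-94410 + G{\left(x{\left(\frac{1}{-17} \right)},-165 \right)}} = \frac{1}{-94410 + \left(-165 + 5 \left(-14\right)\right)} = \frac{1}{-94410 - 235} = \frac{1}{-94645} = - \frac{1}{94645}$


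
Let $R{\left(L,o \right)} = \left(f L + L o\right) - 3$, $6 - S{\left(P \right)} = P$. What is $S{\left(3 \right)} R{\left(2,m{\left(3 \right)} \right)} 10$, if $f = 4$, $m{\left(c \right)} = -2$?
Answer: $30$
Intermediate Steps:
$S{\left(P \right)} = 6 - P$
$R{\left(L,o \right)} = -3 + 4 L + L o$ ($R{\left(L,o \right)} = \left(4 L + L o\right) - 3 = -3 + 4 L + L o$)
$S{\left(3 \right)} R{\left(2,m{\left(3 \right)} \right)} 10 = \left(6 - 3\right) \left(-3 + 4 \cdot 2 + 2 \left(-2\right)\right) 10 = \left(6 - 3\right) \left(-3 + 8 - 4\right) 10 = 3 \cdot 1 \cdot 10 = 3 \cdot 10 = 30$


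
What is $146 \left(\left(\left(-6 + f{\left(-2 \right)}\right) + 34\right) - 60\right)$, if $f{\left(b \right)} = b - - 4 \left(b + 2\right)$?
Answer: $-4964$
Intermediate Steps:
$f{\left(b \right)} = 8 + 5 b$ ($f{\left(b \right)} = b - - 4 \left(2 + b\right) = b - \left(-8 - 4 b\right) = b + \left(8 + 4 b\right) = 8 + 5 b$)
$146 \left(\left(\left(-6 + f{\left(-2 \right)}\right) + 34\right) - 60\right) = 146 \left(\left(\left(-6 + \left(8 + 5 \left(-2\right)\right)\right) + 34\right) - 60\right) = 146 \left(\left(\left(-6 + \left(8 - 10\right)\right) + 34\right) - 60\right) = 146 \left(\left(\left(-6 - 2\right) + 34\right) - 60\right) = 146 \left(\left(-8 + 34\right) - 60\right) = 146 \left(26 - 60\right) = 146 \left(-34\right) = -4964$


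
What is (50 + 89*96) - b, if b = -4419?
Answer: 13013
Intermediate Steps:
(50 + 89*96) - b = (50 + 89*96) - 1*(-4419) = (50 + 8544) + 4419 = 8594 + 4419 = 13013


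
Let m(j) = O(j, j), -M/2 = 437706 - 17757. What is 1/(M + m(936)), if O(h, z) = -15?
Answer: -1/839913 ≈ -1.1906e-6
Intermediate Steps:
M = -839898 (M = -2*(437706 - 17757) = -2*419949 = -839898)
m(j) = -15
1/(M + m(936)) = 1/(-839898 - 15) = 1/(-839913) = -1/839913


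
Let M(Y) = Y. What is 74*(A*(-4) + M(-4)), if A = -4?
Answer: 888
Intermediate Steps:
74*(A*(-4) + M(-4)) = 74*(-4*(-4) - 4) = 74*(16 - 4) = 74*12 = 888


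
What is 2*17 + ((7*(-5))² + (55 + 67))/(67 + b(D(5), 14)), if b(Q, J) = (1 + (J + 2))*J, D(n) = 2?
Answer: 11717/305 ≈ 38.416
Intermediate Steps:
b(Q, J) = J*(3 + J) (b(Q, J) = (1 + (2 + J))*J = (3 + J)*J = J*(3 + J))
2*17 + ((7*(-5))² + (55 + 67))/(67 + b(D(5), 14)) = 2*17 + ((7*(-5))² + (55 + 67))/(67 + 14*(3 + 14)) = 34 + ((-35)² + 122)/(67 + 14*17) = 34 + (1225 + 122)/(67 + 238) = 34 + 1347/305 = 11717/305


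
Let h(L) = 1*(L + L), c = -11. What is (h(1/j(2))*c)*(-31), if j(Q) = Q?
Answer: 341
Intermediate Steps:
h(L) = 2*L (h(L) = 1*(2*L) = 2*L)
(h(1/j(2))*c)*(-31) = ((2/2)*(-11))*(-31) = ((2*(1/2))*(-11))*(-31) = (1*(-11))*(-31) = -11*(-31) = 341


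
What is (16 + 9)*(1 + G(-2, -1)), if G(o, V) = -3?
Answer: -50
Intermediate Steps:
(16 + 9)*(1 + G(-2, -1)) = (16 + 9)*(1 - 3) = 25*(-2) = -50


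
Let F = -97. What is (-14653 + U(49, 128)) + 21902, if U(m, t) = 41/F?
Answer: 703112/97 ≈ 7248.6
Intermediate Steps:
U(m, t) = -41/97 (U(m, t) = 41/(-97) = 41*(-1/97) = -41/97)
(-14653 + U(49, 128)) + 21902 = (-14653 - 41/97) + 21902 = -1421382/97 + 21902 = 703112/97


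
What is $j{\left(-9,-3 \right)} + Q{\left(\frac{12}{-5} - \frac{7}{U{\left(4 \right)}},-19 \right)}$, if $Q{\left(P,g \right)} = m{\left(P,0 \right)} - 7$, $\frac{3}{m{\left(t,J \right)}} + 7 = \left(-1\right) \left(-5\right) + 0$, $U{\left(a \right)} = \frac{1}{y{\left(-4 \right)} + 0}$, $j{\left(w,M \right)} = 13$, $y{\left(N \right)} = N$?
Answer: $\frac{9}{2} \approx 4.5$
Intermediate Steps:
$U{\left(a \right)} = - \frac{1}{4}$ ($U{\left(a \right)} = \frac{1}{-4 + 0} = \frac{1}{-4} = - \frac{1}{4}$)
$m{\left(t,J \right)} = - \frac{3}{2}$ ($m{\left(t,J \right)} = \frac{3}{-7 + \left(\left(-1\right) \left(-5\right) + 0\right)} = \frac{3}{-7 + \left(5 + 0\right)} = \frac{3}{-7 + 5} = \frac{3}{-2} = 3 \left(- \frac{1}{2}\right) = - \frac{3}{2}$)
$Q{\left(P,g \right)} = - \frac{17}{2}$ ($Q{\left(P,g \right)} = - \frac{3}{2} - 7 = - \frac{17}{2}$)
$j{\left(-9,-3 \right)} + Q{\left(\frac{12}{-5} - \frac{7}{U{\left(4 \right)}},-19 \right)} = 13 - \frac{17}{2} = \frac{9}{2}$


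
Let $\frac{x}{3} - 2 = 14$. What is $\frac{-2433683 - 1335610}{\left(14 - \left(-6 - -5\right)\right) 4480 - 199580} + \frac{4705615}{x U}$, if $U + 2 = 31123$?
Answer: $\frac{1563382337861}{49437575760} \approx 31.623$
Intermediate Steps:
$x = 48$ ($x = 6 + 3 \cdot 14 = 6 + 42 = 48$)
$U = 31121$ ($U = -2 + 31123 = 31121$)
$\frac{-2433683 - 1335610}{\left(14 - \left(-6 - -5\right)\right) 4480 - 199580} + \frac{4705615}{x U} = \frac{-2433683 - 1335610}{\left(14 - \left(-6 - -5\right)\right) 4480 - 199580} + \frac{4705615}{48 \cdot 31121} = \frac{-2433683 - 1335610}{\left(14 - \left(-6 + 5\right)\right) 4480 - 199580} + \frac{4705615}{1493808} = - \frac{3769293}{\left(14 - -1\right) 4480 - 199580} + 4705615 \cdot \frac{1}{1493808} = - \frac{3769293}{\left(14 + 1\right) 4480 - 199580} + \frac{4705615}{1493808} = - \frac{3769293}{15 \cdot 4480 - 199580} + \frac{4705615}{1493808} = - \frac{3769293}{67200 - 199580} + \frac{4705615}{1493808} = - \frac{3769293}{-132380} + \frac{4705615}{1493808} = \left(-3769293\right) \left(- \frac{1}{132380}\right) + \frac{4705615}{1493808} = \frac{3769293}{132380} + \frac{4705615}{1493808} = \frac{1563382337861}{49437575760}$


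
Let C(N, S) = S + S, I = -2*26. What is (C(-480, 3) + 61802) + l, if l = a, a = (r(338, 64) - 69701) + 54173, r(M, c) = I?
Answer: 46228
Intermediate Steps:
I = -52
r(M, c) = -52
C(N, S) = 2*S
a = -15580 (a = (-52 - 69701) + 54173 = -69753 + 54173 = -15580)
l = -15580
(C(-480, 3) + 61802) + l = (2*3 + 61802) - 15580 = (6 + 61802) - 15580 = 61808 - 15580 = 46228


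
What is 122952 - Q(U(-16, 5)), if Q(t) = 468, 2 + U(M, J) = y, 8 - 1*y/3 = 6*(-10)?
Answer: 122484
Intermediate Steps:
y = 204 (y = 24 - 18*(-10) = 24 - 3*(-60) = 24 + 180 = 204)
U(M, J) = 202 (U(M, J) = -2 + 204 = 202)
122952 - Q(U(-16, 5)) = 122952 - 1*468 = 122952 - 468 = 122484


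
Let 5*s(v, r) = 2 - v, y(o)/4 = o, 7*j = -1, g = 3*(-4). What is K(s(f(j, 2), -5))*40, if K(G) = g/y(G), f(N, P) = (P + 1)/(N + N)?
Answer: -48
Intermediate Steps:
g = -12
j = -⅐ (j = (⅐)*(-1) = -⅐ ≈ -0.14286)
f(N, P) = (1 + P)/(2*N) (f(N, P) = (1 + P)/((2*N)) = (1 + P)*(1/(2*N)) = (1 + P)/(2*N))
y(o) = 4*o
s(v, r) = ⅖ - v/5 (s(v, r) = (2 - v)/5 = ⅖ - v/5)
K(G) = -3/G (K(G) = -12*1/(4*G) = -3/G)
K(s(f(j, 2), -5))*40 = -3/(⅖ - (1 + 2)/(10*(-⅐)))*40 = -3/(⅖ - (-7)*3/10)*40 = -3/(⅖ - ⅕*(-21/2))*40 = -3/(⅖ + 21/10)*40 = -3/5/2*40 = -3*⅖*40 = -6/5*40 = -48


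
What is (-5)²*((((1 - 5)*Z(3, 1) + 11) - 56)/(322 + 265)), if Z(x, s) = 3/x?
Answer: -1225/587 ≈ -2.0869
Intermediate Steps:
(-5)²*((((1 - 5)*Z(3, 1) + 11) - 56)/(322 + 265)) = (-5)²*((((1 - 5)*(3/3) + 11) - 56)/(322 + 265)) = 25*(((-12/3 + 11) - 56)/587) = 25*(((-4*1 + 11) - 56)*(1/587)) = 25*(((-4 + 11) - 56)*(1/587)) = 25*((7 - 56)*(1/587)) = 25*(-49*1/587) = 25*(-49/587) = -1225/587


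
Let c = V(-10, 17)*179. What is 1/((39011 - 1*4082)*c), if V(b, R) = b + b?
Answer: -1/125045820 ≈ -7.9971e-9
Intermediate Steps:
V(b, R) = 2*b
c = -3580 (c = (2*(-10))*179 = -20*179 = -3580)
1/((39011 - 1*4082)*c) = 1/((39011 - 1*4082)*(-3580)) = -1/3580/(39011 - 4082) = -1/3580/34929 = (1/34929)*(-1/3580) = -1/125045820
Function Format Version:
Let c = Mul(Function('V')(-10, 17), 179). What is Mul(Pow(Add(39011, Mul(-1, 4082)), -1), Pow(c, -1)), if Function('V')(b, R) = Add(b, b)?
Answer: Rational(-1, 125045820) ≈ -7.9971e-9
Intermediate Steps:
Function('V')(b, R) = Mul(2, b)
c = -3580 (c = Mul(Mul(2, -10), 179) = Mul(-20, 179) = -3580)
Mul(Pow(Add(39011, Mul(-1, 4082)), -1), Pow(c, -1)) = Mul(Pow(Add(39011, Mul(-1, 4082)), -1), Pow(-3580, -1)) = Mul(Pow(Add(39011, -4082), -1), Rational(-1, 3580)) = Mul(Pow(34929, -1), Rational(-1, 3580)) = Mul(Rational(1, 34929), Rational(-1, 3580)) = Rational(-1, 125045820)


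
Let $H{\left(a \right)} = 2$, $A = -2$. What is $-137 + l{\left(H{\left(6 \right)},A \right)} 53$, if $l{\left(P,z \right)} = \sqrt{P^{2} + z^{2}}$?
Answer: $-137 + 106 \sqrt{2} \approx 12.907$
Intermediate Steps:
$-137 + l{\left(H{\left(6 \right)},A \right)} 53 = -137 + \sqrt{2^{2} + \left(-2\right)^{2}} \cdot 53 = -137 + \sqrt{4 + 4} \cdot 53 = -137 + \sqrt{8} \cdot 53 = -137 + 2 \sqrt{2} \cdot 53 = -137 + 106 \sqrt{2}$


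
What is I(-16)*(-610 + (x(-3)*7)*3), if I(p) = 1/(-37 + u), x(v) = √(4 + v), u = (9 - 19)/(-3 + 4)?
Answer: 589/47 ≈ 12.532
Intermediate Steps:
u = -10 (u = -10/1 = -10*1 = -10)
I(p) = -1/47 (I(p) = 1/(-37 - 10) = 1/(-47) = -1/47)
I(-16)*(-610 + (x(-3)*7)*3) = -(-610 + (√(4 - 3)*7)*3)/47 = -(-610 + (√1*7)*3)/47 = -(-610 + (1*7)*3)/47 = -(-610 + 7*3)/47 = -(-610 + 21)/47 = -1/47*(-589) = 589/47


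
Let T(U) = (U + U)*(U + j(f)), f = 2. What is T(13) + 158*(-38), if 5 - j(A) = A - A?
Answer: -5536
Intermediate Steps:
j(A) = 5 (j(A) = 5 - (A - A) = 5 - 1*0 = 5 + 0 = 5)
T(U) = 2*U*(5 + U) (T(U) = (U + U)*(U + 5) = (2*U)*(5 + U) = 2*U*(5 + U))
T(13) + 158*(-38) = 2*13*(5 + 13) + 158*(-38) = 2*13*18 - 6004 = 468 - 6004 = -5536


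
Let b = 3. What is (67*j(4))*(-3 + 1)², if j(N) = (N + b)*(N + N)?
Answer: 15008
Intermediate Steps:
j(N) = 2*N*(3 + N) (j(N) = (N + 3)*(N + N) = (3 + N)*(2*N) = 2*N*(3 + N))
(67*j(4))*(-3 + 1)² = (67*(2*4*(3 + 4)))*(-3 + 1)² = (67*(2*4*7))*(-2)² = (67*56)*4 = 3752*4 = 15008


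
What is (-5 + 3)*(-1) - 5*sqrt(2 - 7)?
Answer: 2 - 5*I*sqrt(5) ≈ 2.0 - 11.18*I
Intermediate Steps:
(-5 + 3)*(-1) - 5*sqrt(2 - 7) = -2*(-1) - 5*I*sqrt(5) = 2 - 5*I*sqrt(5)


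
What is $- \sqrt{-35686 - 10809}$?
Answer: $- i \sqrt{46495} \approx - 215.63 i$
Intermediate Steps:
$- \sqrt{-35686 - 10809} = - \sqrt{-46495} = - i \sqrt{46495}$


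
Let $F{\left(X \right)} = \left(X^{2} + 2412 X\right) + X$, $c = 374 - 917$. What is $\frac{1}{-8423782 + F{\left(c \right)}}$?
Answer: $- \frac{1}{9439192} \approx -1.0594 \cdot 10^{-7}$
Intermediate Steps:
$c = -543$
$F{\left(X \right)} = X^{2} + 2413 X$
$\frac{1}{-8423782 + F{\left(c \right)}} = \frac{1}{-8423782 - 543 \left(2413 - 543\right)} = \frac{1}{-8423782 - 1015410} = \frac{1}{-9439192} = - \frac{1}{9439192}$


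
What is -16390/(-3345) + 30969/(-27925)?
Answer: 70819889/18681825 ≈ 3.7908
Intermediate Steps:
-16390/(-3345) + 30969/(-27925) = -16390*(-1/3345) + 30969*(-1/27925) = 3278/669 - 30969/27925 = 70819889/18681825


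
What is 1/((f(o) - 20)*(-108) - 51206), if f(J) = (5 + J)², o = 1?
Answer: -1/52934 ≈ -1.8891e-5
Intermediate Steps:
1/((f(o) - 20)*(-108) - 51206) = 1/(((5 + 1)² - 20)*(-108) - 51206) = 1/((6² - 20)*(-108) - 51206) = 1/((36 - 20)*(-108) - 51206) = 1/(16*(-108) - 51206) = 1/(-1728 - 51206) = 1/(-52934) = -1/52934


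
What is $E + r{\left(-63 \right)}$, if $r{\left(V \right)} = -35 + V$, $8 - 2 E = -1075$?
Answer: $\frac{887}{2} \approx 443.5$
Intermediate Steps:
$E = \frac{1083}{2}$ ($E = 4 - - \frac{1075}{2} = 4 + \frac{1075}{2} = \frac{1083}{2} \approx 541.5$)
$E + r{\left(-63 \right)} = \frac{1083}{2} - 98 = \frac{887}{2}$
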